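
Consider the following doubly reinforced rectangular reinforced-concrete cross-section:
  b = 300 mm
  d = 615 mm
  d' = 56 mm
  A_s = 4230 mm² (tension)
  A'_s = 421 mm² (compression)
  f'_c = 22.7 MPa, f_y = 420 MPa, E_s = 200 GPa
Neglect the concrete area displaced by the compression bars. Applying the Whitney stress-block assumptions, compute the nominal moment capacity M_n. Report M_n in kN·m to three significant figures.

Assume both tension and compression steel yield.
Net tension couple steel: A_s − A'_s = 3809 mm².
a = (A_s − A'_s) f_y / (0.85 f'_c b) = 1599780/(0.85 × 22.7 × 300) = 276.37 mm.
c = a/β₁ = 276.37/0.85 = 325.14 mm; ε'_s = 0.003(c − d')/c = 0.0025 ≥ f_y/E_s = 0.0021, so compression steel does yield.
M_n = (A_s − A'_s) f_y (d − a/2) + A'_s f_y (d − d') = [1599780 × (615 − 138.185) + 176820 × (615 − 56)] × 10⁻⁶ = 762.80 + 98.84 = 861.64 kN·m.

M_n ≈ 862 kN·m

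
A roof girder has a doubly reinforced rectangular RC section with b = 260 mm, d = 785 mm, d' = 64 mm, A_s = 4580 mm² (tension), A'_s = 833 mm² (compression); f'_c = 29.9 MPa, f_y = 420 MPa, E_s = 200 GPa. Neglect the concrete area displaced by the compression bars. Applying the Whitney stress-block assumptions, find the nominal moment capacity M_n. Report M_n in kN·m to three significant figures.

M_n ≈ 1300 kN·m

Assume both tension and compression steel yield.
Net tension couple steel: A_s − A'_s = 3747 mm².
a = (A_s − A'_s) f_y / (0.85 f'_c b) = 1573740/(0.85 × 29.9 × 260) = 238.16 mm.
c = a/β₁ = 238.16/0.836 = 284.88 mm; ε'_s = 0.003(c − d')/c = 0.0023 ≥ f_y/E_s = 0.0021, so compression steel does yield.
M_n = (A_s − A'_s) f_y (d − a/2) + A'_s f_y (d − d') = [1573740 × (785 − 119.08) + 349860 × (785 − 64)] × 10⁻⁶ = 1047.98 + 252.25 = 1300.23 kN·m.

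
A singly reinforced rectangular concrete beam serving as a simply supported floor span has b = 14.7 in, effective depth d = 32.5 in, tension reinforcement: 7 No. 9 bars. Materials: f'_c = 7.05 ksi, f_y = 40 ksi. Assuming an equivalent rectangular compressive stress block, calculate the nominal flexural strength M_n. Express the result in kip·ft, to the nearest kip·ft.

M_n ≈ 721 kip·ft

A_s = 7 × 1 = 7 in².
T = A_s f_y = 7 × 40 = 280 kips.
a = T/(0.85 f'_c b) = 280/(0.85 × 7.05 × 14.7) = 3.179 in.
M_n = T(d − a/2) = 280 × (32.5 − 1.5895) = 8654.9 kip·in = 8654.9/12 = 721.24 kip·ft.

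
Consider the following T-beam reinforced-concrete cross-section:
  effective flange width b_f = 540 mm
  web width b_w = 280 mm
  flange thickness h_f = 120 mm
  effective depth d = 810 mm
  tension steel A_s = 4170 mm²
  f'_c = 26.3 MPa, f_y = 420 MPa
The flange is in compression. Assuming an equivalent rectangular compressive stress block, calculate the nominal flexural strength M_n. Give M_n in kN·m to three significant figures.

M_n ≈ 1290 kN·m

Tension: T = A_s f_y = 4170 × 420 = 1751400 N.
Try a within the flange: a = T/(0.85 f'_c b_f) = 1751400/(0.85 × 26.3 × 540) = 145.08 mm.
a = 145.08 > h_f = 120 mm: the block extends into the web. Split into flange-overhang and web parts.
C_f = 0.85 f'_c (b_f − b_w) h_f = 0.85 × 26.3 × (540 − 280) × 120 = 697476 N.
Remaining web compression depth: a_w = (T − C_f)/(0.85 f'_c b_w) = (1751400 − 697476)/(0.85 × 26.3 × 280) = 168.37 mm.
M_n = C_f(d − h_f/2) + (T − C_f)(d − a_w/2) = 697476 × (810 − 60) + 1053924 × (810 − 84.185) = 523.11 + 764.95 = 1288.06 × 10⁶ N·mm.
M_n = 1288.06 kN·m.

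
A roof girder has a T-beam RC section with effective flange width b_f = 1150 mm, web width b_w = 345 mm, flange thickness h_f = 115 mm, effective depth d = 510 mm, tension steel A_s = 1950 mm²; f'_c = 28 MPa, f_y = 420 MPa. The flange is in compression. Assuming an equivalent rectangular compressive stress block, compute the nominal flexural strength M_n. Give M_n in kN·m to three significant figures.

M_n ≈ 405 kN·m

Tension: T = A_s f_y = 1950 × 420 = 819000 N.
Try a within the flange: a = T/(0.85 f'_c b_f) = 819000/(0.85 × 28 × 1150) = 29.92 mm.
Since a = 29.92 ≤ h_f = 115 mm, the stress block lies entirely in the flange; analyse as a rectangular beam of width b_f.
M_n = T(d − a/2) = 819000 × (510 − 14.96) = 405.44 × 10⁶ N·mm.
M_n = 405.44 kN·m.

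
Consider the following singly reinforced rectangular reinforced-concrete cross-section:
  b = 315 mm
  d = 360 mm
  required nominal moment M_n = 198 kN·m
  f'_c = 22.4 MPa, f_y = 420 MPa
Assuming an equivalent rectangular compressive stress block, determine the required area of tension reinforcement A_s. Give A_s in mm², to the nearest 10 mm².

A_s ≈ 1540 mm²

With M_n = 0.85 f'_c a b (d − a/2), solve the quadratic for a:
a = d − √(d² − 2M_n/(0.85 f'_c b)) = 360 − √(360² − 2 × 198×10⁶/(0.85 × 22.4 × 315)) = 107.86 mm.
A_s = 0.85 f'_c a b / f_y = 0.85 × 22.4 × 107.86 × 315 / 420 = 1540.2 mm².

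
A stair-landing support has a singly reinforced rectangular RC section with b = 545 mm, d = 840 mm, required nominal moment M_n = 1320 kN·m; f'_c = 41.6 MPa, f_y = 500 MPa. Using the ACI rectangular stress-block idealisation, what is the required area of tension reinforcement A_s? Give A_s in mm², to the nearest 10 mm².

A_s ≈ 3310 mm²

With M_n = 0.85 f'_c a b (d − a/2), solve the quadratic for a:
a = d − √(d² − 2M_n/(0.85 f'_c b)) = 840 − √(840² − 2 × 1320×10⁶/(0.85 × 41.6 × 545)) = 85.94 mm.
A_s = 0.85 f'_c a b / f_y = 0.85 × 41.6 × 85.94 × 545 / 500 = 3312.3 mm².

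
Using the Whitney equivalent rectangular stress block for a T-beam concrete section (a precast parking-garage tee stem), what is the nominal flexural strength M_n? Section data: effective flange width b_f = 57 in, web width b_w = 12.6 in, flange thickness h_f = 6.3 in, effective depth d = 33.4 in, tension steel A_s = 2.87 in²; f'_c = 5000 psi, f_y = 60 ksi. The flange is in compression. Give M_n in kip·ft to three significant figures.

Tension: T = A_s f_y = 2.87 × 60 = 172.2 kips.
Try a within the flange: a = T/(0.85 f'_c b_f) = 172.2/(0.85 × 5 × 57) = 0.711 in.
Since a = 0.711 ≤ h_f = 6.3 in, the stress block lies entirely in the flange; analyse as a rectangular beam of width b_f.
M_n = T(d − a/2) = 172.2 × (33.4 − 0.3555) = 5690.3 kip·in.
M_n = 5690.3/12 = 474.19 kip·ft.

M_n ≈ 474 kip·ft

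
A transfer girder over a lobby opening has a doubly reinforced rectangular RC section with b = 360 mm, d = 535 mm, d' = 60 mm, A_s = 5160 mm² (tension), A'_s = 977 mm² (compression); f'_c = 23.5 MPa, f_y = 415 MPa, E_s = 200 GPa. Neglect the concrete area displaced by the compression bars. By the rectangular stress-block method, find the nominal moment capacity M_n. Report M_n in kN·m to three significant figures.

M_n ≈ 912 kN·m

Assume both tension and compression steel yield.
Net tension couple steel: A_s − A'_s = 4183 mm².
a = (A_s − A'_s) f_y / (0.85 f'_c b) = 1735945/(0.85 × 23.5 × 360) = 241.41 mm.
c = a/β₁ = 241.41/0.85 = 284.01 mm; ε'_s = 0.003(c − d')/c = 0.0024 ≥ f_y/E_s = 0.0021, so compression steel does yield.
M_n = (A_s − A'_s) f_y (d − a/2) + A'_s f_y (d − d') = [1735945 × (535 − 120.705) + 405455 × (535 − 60)] × 10⁻⁶ = 719.19 + 192.59 = 911.78 kN·m.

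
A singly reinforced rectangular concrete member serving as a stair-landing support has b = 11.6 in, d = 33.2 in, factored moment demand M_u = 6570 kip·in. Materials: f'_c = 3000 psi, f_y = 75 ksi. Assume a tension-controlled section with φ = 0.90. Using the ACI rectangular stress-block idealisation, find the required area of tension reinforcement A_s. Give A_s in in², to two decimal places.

A_s ≈ 3.36 in²

M_n = M_u/φ = 6570/0.90 = 7300 kip·in.
From M_n = 0.85 f'_c a b (d − a/2):
a = d − √(d² − 2M_n/(0.85 f'_c b)) = 33.2 − √(33.2² − 2 × 7300/(0.85 × 3 × 11.6)) = 8.529 in.
A_s = 0.85 f'_c a b / f_y = 0.85 × 3 × 8.529 × 11.6 / 75 = 3.364 in².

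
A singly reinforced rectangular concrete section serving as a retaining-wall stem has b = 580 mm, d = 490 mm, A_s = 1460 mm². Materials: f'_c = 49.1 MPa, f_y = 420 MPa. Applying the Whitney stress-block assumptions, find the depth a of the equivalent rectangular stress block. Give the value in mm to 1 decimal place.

T = A_s f_y = 1460 × 420 = 613200 N = 613.2 kN.
Setting C = 0.85 f'_c a b equal to T: a = 613200/(0.85 × 49.1 × 580) = 25.3 mm.

a ≈ 25.3 mm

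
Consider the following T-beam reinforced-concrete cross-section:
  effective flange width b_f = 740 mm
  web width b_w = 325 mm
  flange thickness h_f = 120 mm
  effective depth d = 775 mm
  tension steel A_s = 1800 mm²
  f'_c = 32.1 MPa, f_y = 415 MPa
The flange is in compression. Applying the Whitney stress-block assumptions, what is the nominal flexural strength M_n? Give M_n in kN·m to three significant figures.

M_n ≈ 565 kN·m

Tension: T = A_s f_y = 1800 × 415 = 747000 N.
Try a within the flange: a = T/(0.85 f'_c b_f) = 747000/(0.85 × 32.1 × 740) = 37.00 mm.
Since a = 37.00 ≤ h_f = 120 mm, the stress block lies entirely in the flange; analyse as a rectangular beam of width b_f.
M_n = T(d − a/2) = 747000 × (775 − 18.5) = 565.11 × 10⁶ N·mm.
M_n = 565.11 kN·m.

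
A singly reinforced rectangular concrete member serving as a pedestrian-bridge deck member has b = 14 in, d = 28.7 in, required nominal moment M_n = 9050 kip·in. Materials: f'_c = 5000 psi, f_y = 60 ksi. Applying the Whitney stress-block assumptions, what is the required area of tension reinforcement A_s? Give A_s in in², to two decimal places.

A_s ≈ 5.86 in²

From M_n = 0.85 f'_c a b (d − a/2):
a = d − √(d² − 2M_n/(0.85 f'_c b)) = 28.7 − √(28.7² − 2 × 9050/(0.85 × 5 × 14)) = 5.908 in.
A_s = 0.85 f'_c a b / f_y = 0.85 × 5 × 5.908 × 14 / 60 = 5.859 in².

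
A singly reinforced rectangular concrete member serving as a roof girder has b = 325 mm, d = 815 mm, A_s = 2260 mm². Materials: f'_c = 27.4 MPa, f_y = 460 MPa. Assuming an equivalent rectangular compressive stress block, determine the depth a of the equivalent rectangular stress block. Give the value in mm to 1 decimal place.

T = A_s f_y = 2260 × 460 = 1039600 N = 1039.6 kN.
Setting C = 0.85 f'_c a b equal to T: a = 1039600/(0.85 × 27.4 × 325) = 137.3 mm.

a ≈ 137.3 mm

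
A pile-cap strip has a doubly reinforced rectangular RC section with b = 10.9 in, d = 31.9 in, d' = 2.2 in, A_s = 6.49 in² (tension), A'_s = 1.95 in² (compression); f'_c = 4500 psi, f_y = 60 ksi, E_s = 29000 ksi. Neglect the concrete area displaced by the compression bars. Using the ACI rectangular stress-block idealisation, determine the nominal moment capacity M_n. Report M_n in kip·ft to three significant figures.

Assume both steels yield.
a = (A_s − A'_s) f_y/(0.85 f'_c b) = (6.49 − 1.95) × 60/(0.85 × 4.5 × 10.9) = 6.534 in.
c = a/β₁ = 6.534/0.825 = 7.920 in; ε'_s = 0.003(c − d')/c = 0.0022 ≥ ε_y = 0.0021, so the compression steel yields.
M_n = (A_s − A'_s) f_y (d − a/2) + A'_s f_y (d − d') = 272.4 × (31.9 − 3.267) + 117 × (31.9 − 2.2) = 7799.6 + 3474.9 = 11274.5 kip·in = 11274.5/12 = 939.54 kip·ft.

M_n ≈ 940 kip·ft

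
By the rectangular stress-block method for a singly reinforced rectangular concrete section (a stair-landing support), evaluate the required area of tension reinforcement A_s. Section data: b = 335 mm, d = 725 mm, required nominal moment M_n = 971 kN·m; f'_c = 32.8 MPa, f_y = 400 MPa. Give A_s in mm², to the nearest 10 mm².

With M_n = 0.85 f'_c a b (d − a/2), solve the quadratic for a:
a = d − √(d² − 2M_n/(0.85 f'_c b)) = 725 − √(725² − 2 × 971×10⁶/(0.85 × 32.8 × 335)) = 161.35 mm.
A_s = 0.85 f'_c a b / f_y = 0.85 × 32.8 × 161.35 × 335 / 400 = 3767.4 mm².

A_s ≈ 3770 mm²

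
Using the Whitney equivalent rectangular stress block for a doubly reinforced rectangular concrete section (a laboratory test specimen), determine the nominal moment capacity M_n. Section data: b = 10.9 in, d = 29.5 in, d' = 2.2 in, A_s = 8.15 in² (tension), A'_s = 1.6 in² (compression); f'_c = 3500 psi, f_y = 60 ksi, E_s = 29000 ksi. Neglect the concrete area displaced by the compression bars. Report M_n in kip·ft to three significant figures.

Assume both steels yield.
a = (A_s − A'_s) f_y/(0.85 f'_c b) = (8.15 − 1.6) × 60/(0.85 × 3.5 × 10.9) = 12.119 in.
c = a/β₁ = 12.119/0.85 = 14.258 in; ε'_s = 0.003(c − d')/c = 0.0025 ≥ ε_y = 0.0021, so the compression steel yields.
M_n = (A_s − A'_s) f_y (d − a/2) + A'_s f_y (d − d') = 393 × (29.5 − 6.0595) + 96 × (29.5 − 2.2) = 9212.1 + 2620.8 = 11832.9 kip·in = 11832.9/12 = 986.08 kip·ft.

M_n ≈ 986 kip·ft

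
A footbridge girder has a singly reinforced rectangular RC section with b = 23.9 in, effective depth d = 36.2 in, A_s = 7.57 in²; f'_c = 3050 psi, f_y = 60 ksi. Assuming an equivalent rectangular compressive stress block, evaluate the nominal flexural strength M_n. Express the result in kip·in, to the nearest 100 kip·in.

M_n ≈ 14800 kip·in

T = A_s f_y = 7.57 × 60 = 454.2 kips.
a = T/(0.85 f'_c b) = 454.2/(0.85 × 3.05 × 23.9) = 7.330 in.
M_n = T(d − a/2) = 454.2 × (36.2 − 3.665) = 14777.4 kip·in.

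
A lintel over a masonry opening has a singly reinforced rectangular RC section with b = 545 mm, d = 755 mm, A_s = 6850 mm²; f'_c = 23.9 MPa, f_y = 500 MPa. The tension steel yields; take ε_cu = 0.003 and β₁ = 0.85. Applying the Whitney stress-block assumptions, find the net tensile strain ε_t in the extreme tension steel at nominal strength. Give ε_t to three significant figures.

ε_t ≈ 0.00322

a = A_s f_y/(0.85 f'_c b) = 309.35 mm.
β₁ = 0.85, so c = a/β₁ = 309.35/0.85 = 363.94 mm.
From the linear strain diagram with ε_cu = 0.003: ε_t = 0.003 (d − c)/c = 0.003 × (755 − 363.94)/363.94 = 0.00322.
ε_t < 0.004 — the section is over-reinforced for flexure under ACI limits.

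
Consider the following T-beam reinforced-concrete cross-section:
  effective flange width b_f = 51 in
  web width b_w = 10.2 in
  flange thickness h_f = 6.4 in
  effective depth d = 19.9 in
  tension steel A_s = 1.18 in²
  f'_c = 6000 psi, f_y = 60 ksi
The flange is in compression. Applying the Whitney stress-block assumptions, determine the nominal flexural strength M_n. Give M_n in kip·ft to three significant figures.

Tension: T = A_s f_y = 1.18 × 60 = 70.8 kips.
Try a within the flange: a = T/(0.85 f'_c b_f) = 70.8/(0.85 × 6 × 51) = 0.272 in.
Since a = 0.272 ≤ h_f = 6.4 in, the stress block lies entirely in the flange; analyse as a rectangular beam of width b_f.
M_n = T(d − a/2) = 70.8 × (19.9 − 0.136) = 1399.3 kip·in.
M_n = 1399.3/12 = 116.61 kip·ft.

M_n ≈ 117 kip·ft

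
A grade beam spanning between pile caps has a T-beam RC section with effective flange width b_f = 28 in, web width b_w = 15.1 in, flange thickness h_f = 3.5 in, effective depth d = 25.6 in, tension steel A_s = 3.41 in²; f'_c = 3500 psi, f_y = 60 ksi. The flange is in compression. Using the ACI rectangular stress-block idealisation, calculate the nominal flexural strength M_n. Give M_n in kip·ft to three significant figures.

Tension: T = A_s f_y = 3.41 × 60 = 204.6 kips.
Try a within the flange: a = T/(0.85 f'_c b_f) = 204.6/(0.85 × 3.5 × 28) = 2.456 in.
Since a = 2.456 ≤ h_f = 3.5 in, the stress block lies entirely in the flange; analyse as a rectangular beam of width b_f.
M_n = T(d − a/2) = 204.6 × (25.6 − 1.228) = 4986.5 kip·in.
M_n = 4986.5/12 = 415.54 kip·ft.

M_n ≈ 416 kip·ft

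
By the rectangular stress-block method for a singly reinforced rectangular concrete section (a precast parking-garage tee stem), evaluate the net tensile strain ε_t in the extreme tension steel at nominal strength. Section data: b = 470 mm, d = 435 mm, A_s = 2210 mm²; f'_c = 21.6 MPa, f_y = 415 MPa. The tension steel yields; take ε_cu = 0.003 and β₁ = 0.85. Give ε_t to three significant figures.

a = A_s f_y/(0.85 f'_c b) = 106.28 mm.
β₁ = 0.85, so c = a/β₁ = 106.28/0.85 = 125.04 mm.
From the linear strain diagram with ε_cu = 0.003: ε_t = 0.003 (d − c)/c = 0.003 × (435 − 125.04)/125.04 = 0.00744.
Since ε_t ≥ 0.005, the section is tension-controlled.

ε_t ≈ 0.00744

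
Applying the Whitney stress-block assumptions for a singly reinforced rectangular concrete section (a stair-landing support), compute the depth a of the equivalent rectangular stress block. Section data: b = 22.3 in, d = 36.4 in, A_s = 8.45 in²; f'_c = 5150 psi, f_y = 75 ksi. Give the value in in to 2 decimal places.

T = A_s f_y = 8.45 × 75 = 633.75 kips.
a = T/(0.85 f'_c b) = 633.75/(0.85 × 5.15 × 22.3) = 6.49 in.

a ≈ 6.49 in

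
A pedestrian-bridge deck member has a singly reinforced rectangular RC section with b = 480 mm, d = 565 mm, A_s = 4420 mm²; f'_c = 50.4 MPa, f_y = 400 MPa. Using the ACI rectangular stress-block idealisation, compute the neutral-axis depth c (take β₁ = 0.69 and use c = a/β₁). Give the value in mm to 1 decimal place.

c ≈ 124.6 mm

T = A_s f_y = 4420 × 400 = 1768000 N = 1768 kN.
Setting C = 0.85 f'_c a b equal to T: a = 1768000/(0.85 × 50.4 × 480) = 85.979 mm.
With β₁ = 0.69, c = a/β₁ = 85.979/0.69 = 124.6 mm.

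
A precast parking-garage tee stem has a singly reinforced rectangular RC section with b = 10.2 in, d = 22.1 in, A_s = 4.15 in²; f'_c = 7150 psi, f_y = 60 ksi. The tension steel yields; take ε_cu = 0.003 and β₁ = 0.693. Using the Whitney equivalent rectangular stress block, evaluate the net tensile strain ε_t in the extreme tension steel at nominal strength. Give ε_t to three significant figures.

ε_t ≈ 0.00844

a = A_s f_y/(0.85 f'_c b) = 4.017 in.
β₁ = 0.693, so c = a/β₁ = 4.017/0.693 = 5.797 in.
From the linear strain diagram with ε_cu = 0.003: ε_t = 0.003 (d − c)/c = 0.003 × (22.1 − 5.797)/5.797 = 0.00844.
Since ε_t ≥ 0.005, the section is tension-controlled.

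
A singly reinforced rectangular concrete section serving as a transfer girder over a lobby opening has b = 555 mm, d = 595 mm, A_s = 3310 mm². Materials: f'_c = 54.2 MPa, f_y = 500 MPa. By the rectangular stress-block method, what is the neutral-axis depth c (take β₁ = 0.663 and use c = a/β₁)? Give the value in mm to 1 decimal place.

T = A_s f_y = 3310 × 500 = 1655000 N = 1655 kN.
Setting C = 0.85 f'_c a b equal to T: a = 1655000/(0.85 × 54.2 × 555) = 64.727 mm.
With β₁ = 0.663, c = a/β₁ = 64.727/0.663 = 97.6 mm.

c ≈ 97.6 mm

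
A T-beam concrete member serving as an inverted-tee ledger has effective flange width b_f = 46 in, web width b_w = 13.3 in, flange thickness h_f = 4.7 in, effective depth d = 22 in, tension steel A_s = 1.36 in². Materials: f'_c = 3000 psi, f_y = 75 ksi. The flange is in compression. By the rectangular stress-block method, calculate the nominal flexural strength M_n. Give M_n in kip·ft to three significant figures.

Tension: T = A_s f_y = 1.36 × 75 = 102 kips.
Try a within the flange: a = T/(0.85 f'_c b_f) = 102/(0.85 × 3 × 46) = 0.870 in.
Since a = 0.870 ≤ h_f = 4.7 in, the stress block lies entirely in the flange; analyse as a rectangular beam of width b_f.
M_n = T(d − a/2) = 102 × (22 − 0.435) = 2199.6 kip·in.
M_n = 2199.6/12 = 183.30 kip·ft.

M_n ≈ 183 kip·ft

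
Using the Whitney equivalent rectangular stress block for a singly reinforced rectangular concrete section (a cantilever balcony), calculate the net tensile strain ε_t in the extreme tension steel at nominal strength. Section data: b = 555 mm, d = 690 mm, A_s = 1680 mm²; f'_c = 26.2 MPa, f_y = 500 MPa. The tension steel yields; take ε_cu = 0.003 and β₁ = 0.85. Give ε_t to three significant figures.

a = A_s f_y/(0.85 f'_c b) = 67.96 mm.
β₁ = 0.85, so c = a/β₁ = 67.96/0.85 = 79.95 mm.
From the linear strain diagram with ε_cu = 0.003: ε_t = 0.003 (d − c)/c = 0.003 × (690 − 79.95)/79.95 = 0.0229.
Since ε_t ≥ 0.005, the section is tension-controlled.

ε_t ≈ 0.0229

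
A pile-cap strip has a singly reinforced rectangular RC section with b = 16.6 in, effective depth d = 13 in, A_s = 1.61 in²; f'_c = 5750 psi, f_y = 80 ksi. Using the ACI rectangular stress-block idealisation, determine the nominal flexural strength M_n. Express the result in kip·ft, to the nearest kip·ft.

M_n ≈ 131 kip·ft

T = A_s f_y = 1.61 × 80 = 128.8 kips.
a = T/(0.85 f'_c b) = 128.8/(0.85 × 5.75 × 16.6) = 1.588 in.
M_n = T(d − a/2) = 128.8 × (13 − 0.794) = 1572.1 kip·in = 1572.1/12 = 131.01 kip·ft.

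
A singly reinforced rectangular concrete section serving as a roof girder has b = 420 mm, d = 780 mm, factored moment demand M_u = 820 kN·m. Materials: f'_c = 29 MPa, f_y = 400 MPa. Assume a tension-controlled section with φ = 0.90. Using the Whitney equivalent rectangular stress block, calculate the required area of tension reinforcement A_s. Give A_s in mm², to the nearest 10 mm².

M_n = M_u/φ = 820/0.90 = 911.111 kN·m.
With M_n = 0.85 f'_c a b (d − a/2), solve the quadratic for a:
a = d − √(d² − 2M_n/(0.85 f'_c b)) = 780 − √(780² − 2 × 911.111×10⁶/(0.85 × 29 × 420)) = 122.44 mm.
A_s = 0.85 f'_c a b / f_y = 0.85 × 29 × 122.44 × 420 / 400 = 3169.1 mm².

A_s ≈ 3170 mm²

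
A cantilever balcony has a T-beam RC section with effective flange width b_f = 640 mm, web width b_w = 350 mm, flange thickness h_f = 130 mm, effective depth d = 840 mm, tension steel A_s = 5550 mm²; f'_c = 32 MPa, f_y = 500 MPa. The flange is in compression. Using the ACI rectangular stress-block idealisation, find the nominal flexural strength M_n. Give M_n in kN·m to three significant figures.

M_n ≈ 2100 kN·m

Tension: T = A_s f_y = 5550 × 500 = 2775000 N.
Try a within the flange: a = T/(0.85 f'_c b_f) = 2775000/(0.85 × 32 × 640) = 159.41 mm.
a = 159.41 > h_f = 130 mm: the block extends into the web. Split into flange-overhang and web parts.
C_f = 0.85 f'_c (b_f − b_w) h_f = 0.85 × 32 × (640 − 350) × 130 = 1025440 N.
Remaining web compression depth: a_w = (T − C_f)/(0.85 f'_c b_w) = (2775000 − 1025440)/(0.85 × 32 × 350) = 183.78 mm.
M_n = C_f(d − h_f/2) + (T − C_f)(d − a_w/2) = 1025440 × (840 − 65) + 1749560 × (840 − 91.89) = 794.72 + 1308.86 = 2103.58 × 10⁶ N·mm.
M_n = 2103.58 kN·m.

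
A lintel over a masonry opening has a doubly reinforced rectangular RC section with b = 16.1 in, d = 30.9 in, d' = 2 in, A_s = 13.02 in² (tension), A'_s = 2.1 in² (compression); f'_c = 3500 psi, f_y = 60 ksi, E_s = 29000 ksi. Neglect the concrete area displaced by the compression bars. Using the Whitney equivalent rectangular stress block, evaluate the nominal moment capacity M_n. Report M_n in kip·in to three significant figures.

M_n ≈ 19400 kip·in

Assume both steels yield.
a = (A_s − A'_s) f_y/(0.85 f'_c b) = (13.02 − 2.1) × 60/(0.85 × 3.5 × 16.1) = 13.679 in.
c = a/β₁ = 13.679/0.85 = 16.093 in; ε'_s = 0.003(c − d')/c = 0.0026 ≥ ε_y = 0.0021, so the compression steel yields.
M_n = (A_s − A'_s) f_y (d − a/2) + A'_s f_y (d − d') = 655.2 × (30.9 − 6.8395) + 126 × (30.9 − 2) = 15764.4 + 3641.4 = 19405.8 kip·in.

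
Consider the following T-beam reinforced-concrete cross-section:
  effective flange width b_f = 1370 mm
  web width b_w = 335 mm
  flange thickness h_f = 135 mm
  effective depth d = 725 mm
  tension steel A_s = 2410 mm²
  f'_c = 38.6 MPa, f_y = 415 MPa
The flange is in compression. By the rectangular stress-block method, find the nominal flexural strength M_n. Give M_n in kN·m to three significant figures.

M_n ≈ 714 kN·m

Tension: T = A_s f_y = 2410 × 415 = 1000150 N.
Try a within the flange: a = T/(0.85 f'_c b_f) = 1000150/(0.85 × 38.6 × 1370) = 22.25 mm.
Since a = 22.25 ≤ h_f = 135 mm, the stress block lies entirely in the flange; analyse as a rectangular beam of width b_f.
M_n = T(d − a/2) = 1000150 × (725 − 11.125) = 713.98 × 10⁶ N·mm.
M_n = 713.98 kN·m.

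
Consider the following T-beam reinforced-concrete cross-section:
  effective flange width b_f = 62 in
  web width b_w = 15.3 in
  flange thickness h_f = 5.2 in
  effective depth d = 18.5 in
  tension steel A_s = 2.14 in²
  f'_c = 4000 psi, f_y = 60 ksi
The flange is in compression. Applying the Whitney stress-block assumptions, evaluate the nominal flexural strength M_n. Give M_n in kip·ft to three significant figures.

Tension: T = A_s f_y = 2.14 × 60 = 128.4 kips.
Try a within the flange: a = T/(0.85 f'_c b_f) = 128.4/(0.85 × 4 × 62) = 0.609 in.
Since a = 0.609 ≤ h_f = 5.2 in, the stress block lies entirely in the flange; analyse as a rectangular beam of width b_f.
M_n = T(d − a/2) = 128.4 × (18.5 − 0.3045) = 2336.3 kip·in.
M_n = 2336.3/12 = 194.69 kip·ft.

M_n ≈ 195 kip·ft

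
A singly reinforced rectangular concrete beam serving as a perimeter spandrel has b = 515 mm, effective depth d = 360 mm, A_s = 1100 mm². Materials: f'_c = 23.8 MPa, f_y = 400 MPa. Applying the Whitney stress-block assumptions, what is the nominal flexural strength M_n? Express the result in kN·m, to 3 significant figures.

T = A_s f_y = 1100 × 400 = 440000 N = 440 kN.
From C = T: a = T/(0.85 f'_c b) = 440000/(0.85 × 23.8 × 515) = 42.23 mm.
M_n = T(d − a/2) = 440 kN × (360 − 21.115) mm = 149.11 kN·m.

M_n ≈ 149 kN·m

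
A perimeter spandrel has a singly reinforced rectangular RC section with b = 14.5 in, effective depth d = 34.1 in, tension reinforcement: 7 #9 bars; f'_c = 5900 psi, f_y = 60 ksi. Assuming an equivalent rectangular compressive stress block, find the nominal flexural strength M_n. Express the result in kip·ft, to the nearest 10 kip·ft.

M_n ≈ 1090 kip·ft

A_s = 7 × 1 = 7 in².
T = A_s f_y = 7 × 60 = 420 kips.
a = T/(0.85 f'_c b) = 420/(0.85 × 5.9 × 14.5) = 5.776 in.
M_n = T(d − a/2) = 420 × (34.1 − 2.888) = 13109.0 kip·in = 13109.0/12 = 1092.42 kip·ft.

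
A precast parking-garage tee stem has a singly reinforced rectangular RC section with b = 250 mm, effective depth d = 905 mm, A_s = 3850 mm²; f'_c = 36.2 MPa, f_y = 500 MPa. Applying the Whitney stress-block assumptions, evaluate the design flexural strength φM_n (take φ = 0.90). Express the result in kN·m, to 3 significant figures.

T = A_s f_y = 3850 × 500 = 1925000 N = 1925 kN.
From C = T: a = T/(0.85 f'_c b) = 1925000/(0.85 × 36.2 × 250) = 250.24 mm.
M_n = T(d − a/2) = 1925 kN × (905 − 125.12) mm = 1501.27 kN·m.
φM_n = 0.90 × 1501.27 = 1351.14 kN·m.

φM_n ≈ 1350 kN·m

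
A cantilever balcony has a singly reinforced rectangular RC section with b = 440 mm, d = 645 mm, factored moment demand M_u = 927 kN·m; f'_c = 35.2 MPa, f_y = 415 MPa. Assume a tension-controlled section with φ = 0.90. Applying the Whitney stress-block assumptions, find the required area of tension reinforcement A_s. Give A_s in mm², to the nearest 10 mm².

A_s ≈ 4300 mm²

M_n = M_u/φ = 927/0.90 = 1030 kN·m.
With M_n = 0.85 f'_c a b (d − a/2), solve the quadratic for a:
a = d − √(d² − 2M_n/(0.85 f'_c b)) = 645 − √(645² − 2 × 1030×10⁶/(0.85 × 35.2 × 440)) = 135.54 mm.
A_s = 0.85 f'_c a b / f_y = 0.85 × 35.2 × 135.54 × 440 / 415 = 4299.7 mm².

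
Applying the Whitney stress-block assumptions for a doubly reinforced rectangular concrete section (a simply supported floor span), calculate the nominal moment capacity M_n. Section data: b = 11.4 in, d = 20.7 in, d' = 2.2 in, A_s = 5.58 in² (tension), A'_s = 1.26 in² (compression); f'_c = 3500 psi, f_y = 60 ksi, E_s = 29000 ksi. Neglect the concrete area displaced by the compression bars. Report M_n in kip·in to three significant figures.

Assume both steels yield.
a = (A_s − A'_s) f_y/(0.85 f'_c b) = (5.58 − 1.26) × 60/(0.85 × 3.5 × 11.4) = 7.643 in.
c = a/β₁ = 7.643/0.85 = 8.992 in; ε'_s = 0.003(c − d')/c = 0.0023 ≥ ε_y = 0.0021, so the compression steel yields.
M_n = (A_s − A'_s) f_y (d − a/2) + A'_s f_y (d − d') = 259.2 × (20.7 − 3.8215) + 75.6 × (20.7 − 2.2) = 4374.9 + 1398.6 = 5773.5 kip·in.

M_n ≈ 5770 kip·in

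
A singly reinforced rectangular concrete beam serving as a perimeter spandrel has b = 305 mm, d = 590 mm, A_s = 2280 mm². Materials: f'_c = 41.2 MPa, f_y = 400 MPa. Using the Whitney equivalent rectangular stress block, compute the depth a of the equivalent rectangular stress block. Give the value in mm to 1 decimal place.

a ≈ 85.4 mm

T = A_s f_y = 2280 × 400 = 912000 N = 912 kN.
Setting C = 0.85 f'_c a b equal to T: a = 912000/(0.85 × 41.2 × 305) = 85.4 mm.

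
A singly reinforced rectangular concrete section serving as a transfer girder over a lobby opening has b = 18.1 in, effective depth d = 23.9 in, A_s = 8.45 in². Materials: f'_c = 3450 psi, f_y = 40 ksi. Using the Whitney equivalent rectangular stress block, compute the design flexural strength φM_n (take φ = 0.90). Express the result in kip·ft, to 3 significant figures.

T = A_s f_y = 8.45 × 40 = 338 kips.
a = T/(0.85 f'_c b) = 338/(0.85 × 3.45 × 18.1) = 6.368 in.
M_n = T(d − a/2) = 338 × (23.9 − 3.184) = 7002.0 kip·in = 7002.0/12 = 583.50 kip·ft.
φM_n = 0.90 × 583.50 = 525.15 kip·ft.

φM_n ≈ 525 kip·ft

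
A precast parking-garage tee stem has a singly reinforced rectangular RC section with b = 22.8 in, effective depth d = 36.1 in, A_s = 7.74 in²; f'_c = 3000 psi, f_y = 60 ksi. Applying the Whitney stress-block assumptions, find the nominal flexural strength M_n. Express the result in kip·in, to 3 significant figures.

M_n ≈ 14900 kip·in

T = A_s f_y = 7.74 × 60 = 464.4 kips.
a = T/(0.85 f'_c b) = 464.4/(0.85 × 3 × 22.8) = 7.988 in.
M_n = T(d − a/2) = 464.4 × (36.1 − 3.994) = 14910.0 kip·in.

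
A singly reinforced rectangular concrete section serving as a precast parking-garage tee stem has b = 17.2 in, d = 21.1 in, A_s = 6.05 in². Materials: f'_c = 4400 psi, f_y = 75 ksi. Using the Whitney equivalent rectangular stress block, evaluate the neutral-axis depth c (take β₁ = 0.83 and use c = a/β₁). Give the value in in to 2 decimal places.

c ≈ 8.50 in

T = A_s f_y = 6.05 × 75 = 453.75 kips.
a = T/(0.85 f'_c b) = 453.75/(0.85 × 4.4 × 17.2) = 7.0537 in.
With β₁ = 0.83, c = a/β₁ = 7.0537/0.83 = 8.50 in.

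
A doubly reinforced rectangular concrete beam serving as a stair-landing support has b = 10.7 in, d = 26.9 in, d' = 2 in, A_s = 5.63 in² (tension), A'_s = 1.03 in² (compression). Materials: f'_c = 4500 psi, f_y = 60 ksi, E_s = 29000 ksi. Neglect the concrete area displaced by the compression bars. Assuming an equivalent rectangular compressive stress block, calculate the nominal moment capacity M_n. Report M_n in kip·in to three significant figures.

M_n ≈ 8030 kip·in

Assume both steels yield.
a = (A_s − A'_s) f_y/(0.85 f'_c b) = (5.63 − 1.03) × 60/(0.85 × 4.5 × 10.7) = 6.744 in.
c = a/β₁ = 6.744/0.825 = 8.175 in; ε'_s = 0.003(c − d')/c = 0.0023 ≥ ε_y = 0.0021, so the compression steel yields.
M_n = (A_s − A'_s) f_y (d − a/2) + A'_s f_y (d − d') = 276 × (26.9 − 3.372) + 61.8 × (26.9 − 2) = 6493.7 + 1538.8 = 8032.5 kip·in.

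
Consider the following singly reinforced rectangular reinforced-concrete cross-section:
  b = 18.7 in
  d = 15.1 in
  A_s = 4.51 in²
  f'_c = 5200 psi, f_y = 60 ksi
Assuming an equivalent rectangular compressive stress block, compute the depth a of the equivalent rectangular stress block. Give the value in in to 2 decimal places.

T = A_s f_y = 4.51 × 60 = 270.6 kips.
a = T/(0.85 f'_c b) = 270.6/(0.85 × 5.2 × 18.7) = 3.27 in.

a ≈ 3.27 in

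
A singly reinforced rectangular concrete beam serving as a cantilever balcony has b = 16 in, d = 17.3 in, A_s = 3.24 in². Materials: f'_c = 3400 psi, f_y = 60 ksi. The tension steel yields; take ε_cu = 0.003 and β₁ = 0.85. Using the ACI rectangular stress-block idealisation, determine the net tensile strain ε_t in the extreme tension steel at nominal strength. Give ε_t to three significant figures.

a = A_s f_y/(0.85 f'_c b) = 4.204 in.
β₁ = 0.85, so c = a/β₁ = 4.204/0.85 = 4.946 in.
From the linear strain diagram with ε_cu = 0.003: ε_t = 0.003 (d − c)/c = 0.003 × (17.3 − 4.946)/4.946 = 0.00749.
Since ε_t ≥ 0.005, the section is tension-controlled.

ε_t ≈ 0.00749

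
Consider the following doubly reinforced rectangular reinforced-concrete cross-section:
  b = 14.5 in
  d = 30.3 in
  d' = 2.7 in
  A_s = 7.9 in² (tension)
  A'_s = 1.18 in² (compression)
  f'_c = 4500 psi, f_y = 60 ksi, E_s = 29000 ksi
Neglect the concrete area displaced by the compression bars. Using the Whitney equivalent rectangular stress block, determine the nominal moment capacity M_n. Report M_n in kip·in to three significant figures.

Assume both steels yield.
a = (A_s − A'_s) f_y/(0.85 f'_c b) = (7.9 − 1.18) × 60/(0.85 × 4.5 × 14.5) = 7.270 in.
c = a/β₁ = 7.270/0.825 = 8.812 in; ε'_s = 0.003(c − d')/c = 0.0021 ≥ ε_y = 0.0021, so the compression steel yields.
M_n = (A_s − A'_s) f_y (d − a/2) + A'_s f_y (d − d') = 403.2 × (30.3 − 3.635) + 70.8 × (30.3 − 2.7) = 10751.3 + 1954.1 = 12705.4 kip·in.

M_n ≈ 12700 kip·in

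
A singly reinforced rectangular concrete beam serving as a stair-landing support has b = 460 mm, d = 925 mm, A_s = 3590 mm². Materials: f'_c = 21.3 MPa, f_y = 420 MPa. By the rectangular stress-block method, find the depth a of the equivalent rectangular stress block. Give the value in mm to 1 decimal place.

T = A_s f_y = 3590 × 420 = 1507800 N = 1507.8 kN.
Setting C = 0.85 f'_c a b equal to T: a = 1507800/(0.85 × 21.3 × 460) = 181.0 mm.

a ≈ 181.0 mm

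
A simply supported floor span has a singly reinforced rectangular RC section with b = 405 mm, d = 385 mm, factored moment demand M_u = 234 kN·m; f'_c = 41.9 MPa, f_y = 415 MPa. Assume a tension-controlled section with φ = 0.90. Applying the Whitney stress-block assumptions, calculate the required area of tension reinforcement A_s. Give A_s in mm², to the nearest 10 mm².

M_n = M_u/φ = 234/0.90 = 260 kN·m.
With M_n = 0.85 f'_c a b (d − a/2), solve the quadratic for a:
a = d − √(d² − 2M_n/(0.85 f'_c b)) = 385 − √(385² − 2 × 260×10⁶/(0.85 × 41.9 × 405)) = 50.08 mm.
A_s = 0.85 f'_c a b / f_y = 0.85 × 41.9 × 50.08 × 405 / 415 = 1740.6 mm².

A_s ≈ 1740 mm²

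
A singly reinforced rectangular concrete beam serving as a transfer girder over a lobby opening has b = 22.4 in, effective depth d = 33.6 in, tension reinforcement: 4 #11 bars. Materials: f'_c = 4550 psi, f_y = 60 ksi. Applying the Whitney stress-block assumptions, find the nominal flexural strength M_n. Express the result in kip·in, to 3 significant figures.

A_s = 4 × 1.56 = 6.24 in².
T = A_s f_y = 6.24 × 60 = 374.4 kips.
a = T/(0.85 f'_c b) = 374.4/(0.85 × 4.55 × 22.4) = 4.322 in.
M_n = T(d − a/2) = 374.4 × (33.6 − 2.161) = 11770.8 kip·in.

M_n ≈ 11800 kip·in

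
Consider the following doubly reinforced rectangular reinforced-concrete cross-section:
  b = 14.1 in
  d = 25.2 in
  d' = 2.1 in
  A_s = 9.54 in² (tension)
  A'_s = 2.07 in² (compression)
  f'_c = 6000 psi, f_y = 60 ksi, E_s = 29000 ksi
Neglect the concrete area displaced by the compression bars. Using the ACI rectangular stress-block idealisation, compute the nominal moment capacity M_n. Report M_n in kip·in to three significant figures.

M_n ≈ 12800 kip·in

Assume both steels yield.
a = (A_s − A'_s) f_y/(0.85 f'_c b) = (9.54 − 2.07) × 60/(0.85 × 6 × 14.1) = 6.233 in.
c = a/β₁ = 6.233/0.75 = 8.311 in; ε'_s = 0.003(c − d')/c = 0.0022 ≥ ε_y = 0.0021, so the compression steel yields.
M_n = (A_s − A'_s) f_y (d − a/2) + A'_s f_y (d − d') = 448.2 × (25.2 − 3.1165) + 124.2 × (25.2 − 2.1) = 9897.8 + 2869.0 = 12766.8 kip·in.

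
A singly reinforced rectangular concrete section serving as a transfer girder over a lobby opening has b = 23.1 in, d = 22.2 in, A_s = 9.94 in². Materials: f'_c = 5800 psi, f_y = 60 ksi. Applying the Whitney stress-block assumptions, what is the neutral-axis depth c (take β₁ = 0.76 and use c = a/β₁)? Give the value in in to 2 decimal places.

T = A_s f_y = 9.94 × 60 = 596.4 kips.
a = T/(0.85 f'_c b) = 596.4/(0.85 × 5.8 × 23.1) = 5.2370 in.
With β₁ = 0.76, c = a/β₁ = 5.2370/0.76 = 6.89 in.

c ≈ 6.89 in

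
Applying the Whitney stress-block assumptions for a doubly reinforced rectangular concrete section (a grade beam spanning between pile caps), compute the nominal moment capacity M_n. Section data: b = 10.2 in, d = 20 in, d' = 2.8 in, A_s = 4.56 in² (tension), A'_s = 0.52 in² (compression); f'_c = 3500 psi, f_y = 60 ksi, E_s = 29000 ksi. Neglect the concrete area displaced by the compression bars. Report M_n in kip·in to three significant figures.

Assume both steels yield.
a = (A_s − A'_s) f_y/(0.85 f'_c b) = (4.56 − 0.52) × 60/(0.85 × 3.5 × 10.2) = 7.988 in.
c = a/β₁ = 7.988/0.85 = 9.398 in; ε'_s = 0.003(c − d')/c = 0.0021 ≥ ε_y = 0.0021, so the compression steel yields.
M_n = (A_s − A'_s) f_y (d − a/2) + A'_s f_y (d − d') = 242.4 × (20 − 3.994) + 31.2 × (20 − 2.8) = 3879.9 + 536.6 = 4416.5 kip·in.

M_n ≈ 4420 kip·in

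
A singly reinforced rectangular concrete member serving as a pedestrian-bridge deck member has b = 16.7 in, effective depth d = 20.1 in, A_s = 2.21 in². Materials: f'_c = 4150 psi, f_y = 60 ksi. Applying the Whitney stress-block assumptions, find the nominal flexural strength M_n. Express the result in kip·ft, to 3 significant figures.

T = A_s f_y = 2.21 × 60 = 132.6 kips.
a = T/(0.85 f'_c b) = 132.6/(0.85 × 4.15 × 16.7) = 2.251 in.
M_n = T(d − a/2) = 132.6 × (20.1 − 1.1255) = 2516.0 kip·in = 2516.0/12 = 209.67 kip·ft.

M_n ≈ 210 kip·ft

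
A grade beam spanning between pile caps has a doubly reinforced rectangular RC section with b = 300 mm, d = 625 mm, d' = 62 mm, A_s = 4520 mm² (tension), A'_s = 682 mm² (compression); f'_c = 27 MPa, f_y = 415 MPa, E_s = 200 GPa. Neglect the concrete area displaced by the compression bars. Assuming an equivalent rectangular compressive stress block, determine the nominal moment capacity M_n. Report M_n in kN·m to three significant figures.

M_n ≈ 971 kN·m

Assume both tension and compression steel yield.
Net tension couple steel: A_s − A'_s = 3838 mm².
a = (A_s − A'_s) f_y / (0.85 f'_c b) = 1592770/(0.85 × 27 × 300) = 231.34 mm.
c = a/β₁ = 231.34/0.85 = 272.16 mm; ε'_s = 0.003(c − d')/c = 0.0023 ≥ f_y/E_s = 0.0021, so compression steel does yield.
M_n = (A_s − A'_s) f_y (d − a/2) + A'_s f_y (d − d') = [1592770 × (625 − 115.67) + 283030 × (625 − 62)] × 10⁻⁶ = 811.25 + 159.35 = 970.60 kN·m.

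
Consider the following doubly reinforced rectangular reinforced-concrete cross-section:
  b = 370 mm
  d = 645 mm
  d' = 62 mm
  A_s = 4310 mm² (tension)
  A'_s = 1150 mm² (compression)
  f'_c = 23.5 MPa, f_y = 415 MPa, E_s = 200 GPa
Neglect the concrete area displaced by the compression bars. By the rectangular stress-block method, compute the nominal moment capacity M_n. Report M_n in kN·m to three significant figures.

Assume both tension and compression steel yield.
Net tension couple steel: A_s − A'_s = 3160 mm².
a = (A_s − A'_s) f_y / (0.85 f'_c b) = 1311400/(0.85 × 23.5 × 370) = 177.44 mm.
c = a/β₁ = 177.44/0.85 = 208.75 mm; ε'_s = 0.003(c − d')/c = 0.0021 ≥ f_y/E_s = 0.0021, so compression steel does yield.
M_n = (A_s − A'_s) f_y (d − a/2) + A'_s f_y (d − d') = [1311400 × (645 − 88.72) + 477250 × (645 − 62)] × 10⁻⁶ = 729.51 + 278.24 = 1007.75 kN·m.

M_n ≈ 1010 kN·m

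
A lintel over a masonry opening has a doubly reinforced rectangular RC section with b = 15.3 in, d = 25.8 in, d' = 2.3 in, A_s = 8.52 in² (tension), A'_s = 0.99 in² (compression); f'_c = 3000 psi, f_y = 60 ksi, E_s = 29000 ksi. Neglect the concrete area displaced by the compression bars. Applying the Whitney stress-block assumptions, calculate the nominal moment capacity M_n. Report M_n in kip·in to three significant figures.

M_n ≈ 10400 kip·in

Assume both steels yield.
a = (A_s − A'_s) f_y/(0.85 f'_c b) = (8.52 − 0.99) × 60/(0.85 × 3 × 15.3) = 11.580 in.
c = a/β₁ = 11.580/0.85 = 13.624 in; ε'_s = 0.003(c − d')/c = 0.0025 ≥ ε_y = 0.0021, so the compression steel yields.
M_n = (A_s − A'_s) f_y (d − a/2) + A'_s f_y (d − d') = 451.8 × (25.8 − 5.79) + 59.4 × (25.8 − 2.3) = 9040.5 + 1395.9 = 10436.4 kip·in.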